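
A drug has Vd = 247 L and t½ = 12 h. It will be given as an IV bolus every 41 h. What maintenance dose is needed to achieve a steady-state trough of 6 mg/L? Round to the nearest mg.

14344 mg

τ/t½ = 41/12 ≈ 3.4167, so f = (1/2)^(41/12) ≈ 0.093644.
Cmin,ss = (D/Vd)·f/(1−f), so D = Cmin,ss·Vd·(1−f)/f.
D = 6 × 247 × (1−f)/f ≈ 6 × 247 × 9.67874 ≈ 14343.89 mg.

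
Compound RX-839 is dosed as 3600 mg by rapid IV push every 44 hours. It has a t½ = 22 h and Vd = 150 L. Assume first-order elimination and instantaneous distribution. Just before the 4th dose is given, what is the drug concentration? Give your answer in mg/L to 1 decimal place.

7.9 mg/L

f = (1/2)^(τ/t½) = (1/2)^(44/22) ≈ 0.2500.
C₀ = D/Vd = 3600/150 ≈ 24.000 mg/L.
Before the 4th dose, 3 doses have been given. Superposition: Cmin = C₀·(f + f² + … + f^3).
≈ 24.000 × (0.2500 + 0.0625 + 0.0156) ≈ 24.000 × 0.3281 ≈ 7.874 mg/L.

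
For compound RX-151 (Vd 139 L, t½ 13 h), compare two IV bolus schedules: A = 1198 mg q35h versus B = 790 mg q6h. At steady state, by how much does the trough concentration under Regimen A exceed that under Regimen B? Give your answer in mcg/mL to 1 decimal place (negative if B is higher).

Regimen A: f = (1/2)^(35/13) ≈ 0.1547; Cmin,ss = (1198/139)·f/(1−f) ≈ 1.577 mcg/mL.
Regimen B: f = (1/2)^(6/13) ≈ 0.7262; Cmin,ss = (790/139)·f/(1−f) ≈ 15.074 mcg/mL.
Difference ≈ 1.577 − 15.074 ≈ -13.497 mcg/mL.

-13.5 mcg/mL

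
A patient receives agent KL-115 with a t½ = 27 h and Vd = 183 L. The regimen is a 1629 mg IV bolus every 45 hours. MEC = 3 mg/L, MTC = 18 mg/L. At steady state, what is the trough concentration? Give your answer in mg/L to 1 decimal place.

k = ln2/t½ = ln2/27 ≈ 0.025672 h⁻¹; fraction remaining f = e^(−kτ) = e^(−0.025672×45) ≈ 0.3150.
Accumulation ratio R = 1/(1 − f) ≈ 1/0.6850 ≈ 1.4599.
Single-dose peak C₀ = D/Vd = 1629/183 ≈ 8.902 mg/L.
Steady-state peak Cmax,ss = C₀·R ≈ 8.902 × 1.4599 ≈ 12.996 mg/L.
Steady-state trough Cmin,ss = Cmax,ss·f ≈ 12.996 × 0.3150 ≈ 4.094 mg/L.
Trough 4.1 mg/L vs MEC 3 mg/L: adequate.

4.1 mg/L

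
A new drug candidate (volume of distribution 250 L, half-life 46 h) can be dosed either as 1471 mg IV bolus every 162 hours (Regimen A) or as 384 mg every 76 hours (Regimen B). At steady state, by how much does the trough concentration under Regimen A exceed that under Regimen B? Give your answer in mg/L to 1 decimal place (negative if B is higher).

Regimen A: f = (1/2)^(162/46) ≈ 0.0871; Cmin,ss = (1471/250)·f/(1−f) ≈ 0.561 mg/L.
Regimen B: f = (1/2)^(76/46) ≈ 0.3182; Cmin,ss = (384/250)·f/(1−f) ≈ 0.717 mg/L.
Difference ≈ 0.561 − 0.717 ≈ -0.156 mg/L.

-0.2 mg/L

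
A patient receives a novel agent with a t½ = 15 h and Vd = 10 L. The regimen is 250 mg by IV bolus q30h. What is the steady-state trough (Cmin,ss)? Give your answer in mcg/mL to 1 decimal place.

8.3 mcg/mL

The dosing interval is 2 half-lives, so f = 2^(−2) = 0.25.
Accumulation ratio R = 1/(1 − f) = 1/0.75 = 4/3.
Single-dose peak C₀ = D/Vd = 250/10 = 25 mcg/mL.
Steady-state peak Cmax,ss = C₀·R = 25 × 4/3 ≈ 33.333 mcg/mL.
Steady-state trough Cmin,ss = Cmax,ss·f ≈ 33.333 × 0.25 ≈ 8.333 mcg/mL.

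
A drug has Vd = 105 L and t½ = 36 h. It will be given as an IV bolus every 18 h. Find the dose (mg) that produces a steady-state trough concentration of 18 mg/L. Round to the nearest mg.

τ/t½ = 18/36 ≈ 0.5, so f = (1/2)^(18/36) ≈ 0.707107.
Cmin,ss = (D/Vd)·f/(1−f), so D = Cmin,ss·Vd·(1−f)/f.
D = 18 × 105 × (1−f)/f ≈ 18 × 105 × 0.41421 ≈ 782.86 mg.

783 mg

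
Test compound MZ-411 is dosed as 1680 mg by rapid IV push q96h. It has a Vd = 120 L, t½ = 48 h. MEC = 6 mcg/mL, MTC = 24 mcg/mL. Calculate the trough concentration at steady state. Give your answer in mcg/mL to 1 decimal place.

4.7 mcg/mL

τ = 96 h = 2 half-lives, so f = (1/2)^2 = 0.25.
Accumulation ratio R = 1/(1 − f) = 1/0.75 = 4/3.
Single-dose peak C₀ = D/Vd = 1680/120 = 14 mcg/mL.
Steady-state peak Cmax,ss = C₀·R = 14 × 4/3 ≈ 18.667 mcg/mL.
Steady-state trough Cmin,ss = Cmax,ss·f ≈ 18.667 × 0.25 ≈ 4.667 mcg/mL.
Trough 4.7 mcg/mL vs MEC 6 mcg/mL: subtherapeutic.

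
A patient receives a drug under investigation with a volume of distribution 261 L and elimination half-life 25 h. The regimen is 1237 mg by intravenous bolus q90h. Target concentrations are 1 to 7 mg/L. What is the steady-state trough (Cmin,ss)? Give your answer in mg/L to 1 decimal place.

k = ln2/t½ = ln2/25 ≈ 0.027726 h⁻¹; fraction remaining f = e^(−kτ) = e^(−0.027726×90) ≈ 0.0825.
Accumulation ratio R = 1/(1 − f) ≈ 1/0.9175 ≈ 1.0899.
Single-dose peak C₀ = D/Vd = 1237/261 ≈ 4.739 mg/L.
Cmax,ss = C₀/(1 − f) ≈ 4.739/0.9175 ≈ 5.165 mg/L.
One interval later, Cmin,ss = Cmax,ss·e^(−kτ) ≈ 5.165 × 0.0825 ≈ 0.426 mg/L.
Trough 0.4 mg/L vs MEC 1 mg/L: subtherapeutic.

0.4 mg/L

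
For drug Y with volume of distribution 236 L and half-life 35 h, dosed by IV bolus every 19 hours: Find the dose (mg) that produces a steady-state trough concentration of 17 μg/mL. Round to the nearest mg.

τ/t½ = 19/35 ≈ 0.54286, so f = (1/2)^(19/35) ≈ 0.686410.
Cmin,ss = (D/Vd)·f/(1−f), so D = Cmin,ss·Vd·(1−f)/f.
D = 17 × 236 × (1−f)/f ≈ 17 × 236 × 0.45686 ≈ 1832.92 mg.

1833 mg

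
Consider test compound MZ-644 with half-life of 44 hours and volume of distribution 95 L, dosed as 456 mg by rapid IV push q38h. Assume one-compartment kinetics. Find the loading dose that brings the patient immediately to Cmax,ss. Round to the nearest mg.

f = (1/2)^(38/44) ≈ 0.549566; accumulation ratio R = 1/(1−f) ≈ 2.22008.
Loading dose to hit Cmax,ss on first dose: D_load = D_maint·R ≈ 456 × 2.22008 ≈ 1012.36 mg.

1012 mg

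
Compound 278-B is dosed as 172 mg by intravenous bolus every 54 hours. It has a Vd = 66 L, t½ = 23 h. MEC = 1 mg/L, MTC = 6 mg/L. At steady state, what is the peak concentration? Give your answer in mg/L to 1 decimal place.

3.2 mg/L

τ/t½ = 54/23 ≈ 2.3478, so fraction remaining f = (1/2)^(54/23) ≈ 0.1964.
At steady state, accumulation factor R = 1/(1 − e^(−kτ)) ≈ 1.2444.
Each bolus raises the concentration by D/Vd = 172/66 ≈ 2.606 mg/L.
Steady-state peak Cmax,ss = C₀·R ≈ 2.606 × 1.2444 ≈ 3.243 mg/L.
Peak 3.2 mg/L vs MTC 6 mg/L: below toxic threshold.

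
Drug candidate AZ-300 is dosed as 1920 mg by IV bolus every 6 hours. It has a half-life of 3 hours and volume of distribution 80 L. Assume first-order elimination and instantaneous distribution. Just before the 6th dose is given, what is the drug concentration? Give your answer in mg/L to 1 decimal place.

f = (1/2)^(τ/t½) = (1/2)^(6/3) ≈ 0.2500.
C₀ = D/Vd = 1920/80 ≈ 24.000 mg/L.
Before the 6th dose, 5 doses have been given. Superposition: Cmin = C₀·(f + f² + … + f^5).
≈ 24.000 × (0.2500 + 0.0625 + 0.0156 + 0.0039 + 0.0010) ≈ 24.000 × 0.3330 ≈ 7.992 mg/L.

8.0 mg/L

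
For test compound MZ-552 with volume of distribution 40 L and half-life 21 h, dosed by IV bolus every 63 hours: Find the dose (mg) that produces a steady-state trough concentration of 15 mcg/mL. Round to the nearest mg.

τ/t½ = 63/21 ≈ 3, so f = (1/2)^(63/21) ≈ 0.125000.
Cmin,ss = (D/Vd)·f/(1−f), so D = Cmin,ss·Vd·(1−f)/f.
D = 15 × 40 × (1−f)/f ≈ 15 × 40 × 7.00000 ≈ 4200.00 mg.

4200 mg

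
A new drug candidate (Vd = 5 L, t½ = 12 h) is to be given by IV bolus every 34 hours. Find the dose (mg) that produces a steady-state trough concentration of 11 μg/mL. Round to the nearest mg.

τ/t½ = 34/12 ≈ 2.8333, so f = (1/2)^(34/12) ≈ 0.140308.
Cmin,ss = (D/Vd)·f/(1−f), so D = Cmin,ss·Vd·(1−f)/f.
D = 11 × 5 × (1−f)/f ≈ 11 × 5 × 6.12718 ≈ 336.99 mg.

337 mg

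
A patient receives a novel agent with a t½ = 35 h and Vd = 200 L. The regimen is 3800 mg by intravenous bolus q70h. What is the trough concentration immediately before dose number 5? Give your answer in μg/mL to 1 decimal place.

f = (1/2)^(τ/t½) = (1/2)^(70/35) ≈ 0.2500.
C₀ = D/Vd = 3800/200 ≈ 19.000 μg/mL.
Before the 5th dose, 4 doses have been given. Superposition: Cmin = C₀·(f + f² + … + f^4).
≈ 19.000 × (0.2500 + 0.0625 + 0.0156 + 0.0039) ≈ 19.000 × 0.3320 ≈ 6.308 μg/mL.

6.3 μg/mL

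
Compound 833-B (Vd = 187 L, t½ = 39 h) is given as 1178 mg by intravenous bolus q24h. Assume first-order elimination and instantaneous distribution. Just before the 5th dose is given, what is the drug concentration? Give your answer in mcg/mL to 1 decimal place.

9.7 mcg/mL

f = (1/2)^(τ/t½) = (1/2)^(24/39) ≈ 0.6528.
C₀ = D/Vd = 1178/187 ≈ 6.299 mcg/mL.
Before the 5th dose, 4 doses have been given. Superposition: Cmin = C₀·(f + f² + … + f^4).
≈ 6.299 × (0.6528 + 0.4261 + 0.2782 + 0.1816) ≈ 6.299 × 1.5387 ≈ 9.692 mcg/mL.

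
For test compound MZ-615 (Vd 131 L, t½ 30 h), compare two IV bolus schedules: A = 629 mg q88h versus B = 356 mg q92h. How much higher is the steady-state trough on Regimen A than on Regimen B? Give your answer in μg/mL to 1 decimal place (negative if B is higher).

0.4 μg/mL

Regimen A: f = (1/2)^(88/30) ≈ 0.1309; Cmin,ss = (629/131)·f/(1−f) ≈ 0.723 μg/mL.
Regimen B: f = (1/2)^(92/30) ≈ 0.1194; Cmin,ss = (356/131)·f/(1−f) ≈ 0.368 μg/mL.
Difference ≈ 0.723 − 0.368 ≈ 0.355 μg/mL.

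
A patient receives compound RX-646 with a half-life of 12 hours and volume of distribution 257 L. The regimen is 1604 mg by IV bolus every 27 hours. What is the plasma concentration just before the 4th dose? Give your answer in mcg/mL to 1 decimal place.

f = (1/2)^(τ/t½) = (1/2)^(27/12) ≈ 0.2102.
C₀ = D/Vd = 1604/257 ≈ 6.241 mcg/mL.
Before the 4th dose, 3 doses have been given. Superposition: Cmin = C₀·(f + f² + … + f^3).
≈ 6.241 × (0.2102 + 0.0442 + 0.0093) ≈ 6.241 × 0.2637 ≈ 1.646 mcg/mL.

1.6 mcg/mL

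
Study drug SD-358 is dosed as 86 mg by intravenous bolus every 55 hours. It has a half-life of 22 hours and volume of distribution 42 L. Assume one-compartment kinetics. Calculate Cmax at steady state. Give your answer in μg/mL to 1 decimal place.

τ/t½ = 55/22 ≈ 2.5, so fraction remaining f = (1/2)^(55/22) ≈ 0.1768.
At steady state, accumulation factor R = 1/(1 − e^(−kτ)) ≈ 1.2148.
Each bolus raises the concentration by D/Vd = 86/42 ≈ 2.048 μg/mL.
Cmax,ss = C₀/(1 − f) ≈ 2.048/0.8232 ≈ 2.488 μg/mL.

2.5 μg/mL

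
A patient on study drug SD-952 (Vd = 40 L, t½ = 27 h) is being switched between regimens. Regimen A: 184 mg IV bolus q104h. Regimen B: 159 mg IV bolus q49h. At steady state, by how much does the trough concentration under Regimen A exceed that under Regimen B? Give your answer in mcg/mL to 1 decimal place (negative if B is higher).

-1.2 mcg/mL

Regimen A: f = (1/2)^(104/27) ≈ 0.0693; Cmin,ss = (184/40)·f/(1−f) ≈ 0.343 mcg/mL.
Regimen B: f = (1/2)^(49/27) ≈ 0.2842; Cmin,ss = (159/40)·f/(1−f) ≈ 1.578 mcg/mL.
Difference ≈ 0.343 − 1.578 ≈ -1.235 mcg/mL.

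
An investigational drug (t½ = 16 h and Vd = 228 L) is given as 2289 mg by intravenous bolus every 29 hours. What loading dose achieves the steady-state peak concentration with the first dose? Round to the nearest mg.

3200 mg

f = (1/2)^(29/16) ≈ 0.284697; accumulation ratio R = 1/(1−f) ≈ 1.39801.
Loading dose to hit Cmax,ss on first dose: D_load = D_maint·R ≈ 2289 × 1.39801 ≈ 3200.04 mg.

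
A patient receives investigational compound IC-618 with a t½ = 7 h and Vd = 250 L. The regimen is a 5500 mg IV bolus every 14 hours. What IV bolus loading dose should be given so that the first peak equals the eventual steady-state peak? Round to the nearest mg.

f = (1/2)^(14/7) ≈ 0.250000; accumulation ratio R = 1/(1−f) ≈ 1.33333.
Loading dose to hit Cmax,ss on first dose: D_load = D_maint·R ≈ 5500 × 1.33333 ≈ 7333.31 mg.

7333 mg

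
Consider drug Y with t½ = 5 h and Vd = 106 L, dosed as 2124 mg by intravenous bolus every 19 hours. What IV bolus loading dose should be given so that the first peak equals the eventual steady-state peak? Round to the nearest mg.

f = (1/2)^(19/5) ≈ 0.071794; accumulation ratio R = 1/(1−f) ≈ 1.07735.
Loading dose to hit Cmax,ss on first dose: D_load = D_maint·R ≈ 2124 × 1.07735 ≈ 2288.29 mg.

2288 mg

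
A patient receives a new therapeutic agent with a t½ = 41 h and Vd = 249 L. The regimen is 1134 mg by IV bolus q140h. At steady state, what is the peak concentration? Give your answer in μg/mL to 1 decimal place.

5.0 μg/mL

Over one 140-h interval, 140/41 ≈ 3.4146 half-lives elapse, leaving f ≈ 0.0938 of each dose.
Accumulation ratio R = 1/(1 − f) ≈ 1/0.9062 ≈ 1.1035.
Single-dose peak C₀ = D/Vd = 1134/249 ≈ 4.554 μg/mL.
Steady-state peak Cmax,ss = C₀·R ≈ 4.554 × 1.1035 ≈ 5.025 μg/mL.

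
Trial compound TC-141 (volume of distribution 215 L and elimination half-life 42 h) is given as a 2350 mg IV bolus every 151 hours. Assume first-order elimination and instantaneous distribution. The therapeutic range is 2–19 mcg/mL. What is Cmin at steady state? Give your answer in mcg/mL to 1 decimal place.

1.0 mcg/mL

Over one 151-h interval, 151/42 ≈ 3.5952 half-lives elapse, leaving f ≈ 0.0827 of each dose.
Single-dose peak C₀ = D/Vd = 2350/215 ≈ 10.930 mcg/mL.
Steady-state trough Cmin,ss = C₀·f/(1−f) ≈ 10.930 × 0.0827/0.9173 ≈ 0.985 mcg/mL.
Trough 1.0 mcg/mL vs MEC 2 mcg/mL: subtherapeutic.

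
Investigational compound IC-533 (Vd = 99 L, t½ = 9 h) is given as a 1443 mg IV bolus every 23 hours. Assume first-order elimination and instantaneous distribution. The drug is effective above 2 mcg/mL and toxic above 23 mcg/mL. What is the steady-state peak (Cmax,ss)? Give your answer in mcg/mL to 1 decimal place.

Over one 23-h interval, 23/9 ≈ 2.5556 half-lives elapse, leaving f ≈ 0.1701 of each dose.
At steady state, accumulation factor R = 1/(1 − e^(−kτ)) ≈ 1.2050.
Each bolus raises the concentration by D/Vd = 1443/99 ≈ 14.576 mcg/mL.
Steady-state peak Cmax,ss = C₀·R ≈ 14.576 × 1.2050 ≈ 17.564 mcg/mL.
Peak 17.6 mcg/mL vs MTC 23 mcg/mL: below toxic threshold.

17.6 mcg/mL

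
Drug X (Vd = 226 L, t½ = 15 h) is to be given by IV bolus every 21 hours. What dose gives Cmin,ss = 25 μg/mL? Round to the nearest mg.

9260 mg

τ/t½ = 21/15 ≈ 1.4, so f = (1/2)^(21/15) ≈ 0.378929.
Cmin,ss = (D/Vd)·f/(1−f), so D = Cmin,ss·Vd·(1−f)/f.
D = 25 × 226 × (1−f)/f ≈ 25 × 226 × 1.63902 ≈ 9260.46 mg.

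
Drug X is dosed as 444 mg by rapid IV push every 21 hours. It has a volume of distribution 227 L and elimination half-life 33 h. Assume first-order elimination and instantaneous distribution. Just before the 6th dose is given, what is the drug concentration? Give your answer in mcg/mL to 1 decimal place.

f = (1/2)^(τ/t½) = (1/2)^(21/33) ≈ 0.6433.
C₀ = D/Vd = 444/227 ≈ 1.956 mcg/mL.
Before the 6th dose, 5 doses have been given. Superposition: Cmin = C₀·(f + f² + … + f^5).
≈ 1.956 × (0.6433 + 0.4138 + 0.2662 + 0.1713 + 0.1102) ≈ 1.956 × 1.6048 ≈ 3.139 mcg/mL.

3.1 mcg/mL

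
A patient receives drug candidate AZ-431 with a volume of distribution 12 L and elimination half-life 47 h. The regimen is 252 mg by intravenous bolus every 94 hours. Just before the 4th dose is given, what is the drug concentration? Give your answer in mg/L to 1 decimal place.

f = (1/2)^(τ/t½) = (1/2)^(94/47) ≈ 0.2500.
C₀ = D/Vd = 252/12 ≈ 21.000 mg/L.
Before the 4th dose, 3 doses have been given. Superposition: Cmin = C₀·(f + f² + … + f^3).
≈ 21.000 × (0.2500 + 0.0625 + 0.0156) ≈ 21.000 × 0.3281 ≈ 6.890 mg/L.

6.9 mg/L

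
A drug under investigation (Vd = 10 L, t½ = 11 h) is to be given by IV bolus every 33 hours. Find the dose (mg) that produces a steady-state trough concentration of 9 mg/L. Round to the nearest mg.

630 mg

τ/t½ = 33/11 ≈ 3, so f = (1/2)^(33/11) ≈ 0.125000.
Cmin,ss = (D/Vd)·f/(1−f), so D = Cmin,ss·Vd·(1−f)/f.
D = 9 × 10 × (1−f)/f ≈ 9 × 10 × 7.00000 ≈ 630.00 mg.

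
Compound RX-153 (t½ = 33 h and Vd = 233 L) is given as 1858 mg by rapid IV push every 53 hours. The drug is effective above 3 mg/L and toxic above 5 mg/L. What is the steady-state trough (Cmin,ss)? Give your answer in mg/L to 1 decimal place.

τ/t½ = 53/33 ≈ 1.6061, so fraction remaining f = (1/2)^(53/33) ≈ 0.3285.
Each bolus raises the concentration by D/Vd = 1858/233 ≈ 7.974 mg/L.
Steady-state trough Cmin,ss = C₀·f/(1−f) ≈ 7.974 × 0.3285/0.6715 ≈ 3.901 mg/L.
Trough 3.9 mg/L vs MEC 3 mg/L: adequate.

3.9 mg/L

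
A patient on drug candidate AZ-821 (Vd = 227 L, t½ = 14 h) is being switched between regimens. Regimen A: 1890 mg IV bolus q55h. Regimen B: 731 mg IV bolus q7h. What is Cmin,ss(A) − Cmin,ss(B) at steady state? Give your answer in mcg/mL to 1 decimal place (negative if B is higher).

-7.2 mcg/mL

Regimen A: f = (1/2)^(55/14) ≈ 0.0657; Cmin,ss = (1890/227)·f/(1−f) ≈ 0.585 mcg/mL.
Regimen B: f = (1/2)^(7/14) ≈ 0.7071; Cmin,ss = (731/227)·f/(1−f) ≈ 7.774 mcg/mL.
Difference ≈ 0.585 − 7.774 ≈ -7.189 mcg/mL.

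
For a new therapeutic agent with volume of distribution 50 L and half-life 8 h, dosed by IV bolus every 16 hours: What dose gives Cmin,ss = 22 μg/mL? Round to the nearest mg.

τ/t½ = 16/8 ≈ 2, so f = (1/2)^(16/8) ≈ 0.250000.
Cmin,ss = (D/Vd)·f/(1−f), so D = Cmin,ss·Vd·(1−f)/f.
D = 22 × 50 × (1−f)/f ≈ 22 × 50 × 3.00000 ≈ 3300.00 mg.

3300 mg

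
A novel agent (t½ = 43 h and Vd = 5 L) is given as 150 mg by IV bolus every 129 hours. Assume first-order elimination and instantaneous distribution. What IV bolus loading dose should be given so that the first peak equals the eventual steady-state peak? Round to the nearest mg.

171 mg

f = (1/2)^(129/43) ≈ 0.125000; accumulation ratio R = 1/(1−f) ≈ 1.14286.
Loading dose to hit Cmax,ss on first dose: D_load = D_maint·R ≈ 150 × 1.14286 ≈ 171.43 mg.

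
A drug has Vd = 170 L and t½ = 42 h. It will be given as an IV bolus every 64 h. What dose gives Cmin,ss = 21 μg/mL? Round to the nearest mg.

6696 mg

τ/t½ = 64/42 ≈ 1.5238, so f = (1/2)^(64/42) ≈ 0.347766.
Cmin,ss = (D/Vd)·f/(1−f), so D = Cmin,ss·Vd·(1−f)/f.
D = 21 × 170 × (1−f)/f ≈ 21 × 170 × 1.87550 ≈ 6695.53 mg.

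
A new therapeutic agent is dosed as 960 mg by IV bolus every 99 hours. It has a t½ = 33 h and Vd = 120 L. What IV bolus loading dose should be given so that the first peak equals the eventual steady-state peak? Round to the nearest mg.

1097 mg

f = (1/2)^(99/33) ≈ 0.125000; accumulation ratio R = 1/(1−f) ≈ 1.14286.
Loading dose to hit Cmax,ss on first dose: D_load = D_maint·R ≈ 960 × 1.14286 ≈ 1097.15 mg.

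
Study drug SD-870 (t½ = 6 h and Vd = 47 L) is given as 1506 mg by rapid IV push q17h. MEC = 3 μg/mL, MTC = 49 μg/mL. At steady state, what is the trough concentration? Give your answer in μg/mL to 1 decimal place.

5.2 μg/mL

Over one 17-h interval, 17/6 ≈ 2.8333 half-lives elapse, leaving f ≈ 0.1403 of each dose.
At steady state, accumulation factor R = 1/(1 − e^(−kτ)) ≈ 1.1632.
Each bolus raises the concentration by D/Vd = 1506/47 ≈ 32.043 μg/mL.
Cmax,ss = C₀/(1 − f) ≈ 32.043/0.8597 ≈ 37.272 μg/mL.
Steady-state trough Cmin,ss = Cmax,ss·f ≈ 37.272 × 0.1403 ≈ 5.229 μg/mL.
Trough 5.2 μg/mL vs MEC 3 μg/mL: adequate.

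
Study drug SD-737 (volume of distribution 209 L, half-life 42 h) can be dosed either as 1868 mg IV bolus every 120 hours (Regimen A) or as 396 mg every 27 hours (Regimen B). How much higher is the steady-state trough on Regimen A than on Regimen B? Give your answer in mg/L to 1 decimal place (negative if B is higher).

-1.9 mg/L

Regimen A: f = (1/2)^(120/42) ≈ 0.1380; Cmin,ss = (1868/209)·f/(1−f) ≈ 1.431 mg/L.
Regimen B: f = (1/2)^(27/42) ≈ 0.6404; Cmin,ss = (396/209)·f/(1−f) ≈ 3.374 mg/L.
Difference ≈ 1.431 − 3.374 ≈ -1.943 mg/L.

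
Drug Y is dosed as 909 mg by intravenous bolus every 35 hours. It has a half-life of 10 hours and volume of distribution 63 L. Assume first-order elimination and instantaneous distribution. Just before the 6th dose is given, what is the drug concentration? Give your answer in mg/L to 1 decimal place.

f = (1/2)^(τ/t½) = (1/2)^(35/10) ≈ 0.0884.
C₀ = D/Vd = 909/63 ≈ 14.429 mg/L.
Before the 6th dose, 5 doses have been given. Superposition: Cmin = C₀·(f + f² + … + f^5).
≈ 14.429 × (0.0884 + 0.0078 + 0.0007 + 0.0001 + 0.0000) ≈ 14.429 × 0.0970 ≈ 1.400 mg/L.

1.4 mg/L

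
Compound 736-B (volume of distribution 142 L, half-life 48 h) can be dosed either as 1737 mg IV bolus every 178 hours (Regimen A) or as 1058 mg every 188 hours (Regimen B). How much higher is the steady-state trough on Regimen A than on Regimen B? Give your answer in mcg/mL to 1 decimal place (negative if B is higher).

Regimen A: f = (1/2)^(178/48) ≈ 0.0765; Cmin,ss = (1737/142)·f/(1−f) ≈ 1.013 mcg/mL.
Regimen B: f = (1/2)^(188/48) ≈ 0.0662; Cmin,ss = (1058/142)·f/(1−f) ≈ 0.528 mcg/mL.
Difference ≈ 1.013 − 0.528 ≈ 0.485 mcg/mL.

0.5 mcg/mL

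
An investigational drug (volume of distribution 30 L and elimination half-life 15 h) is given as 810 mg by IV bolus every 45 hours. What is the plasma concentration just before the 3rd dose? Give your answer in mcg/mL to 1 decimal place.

3.8 mcg/mL

f = (1/2)^(τ/t½) = (1/2)^(45/15) ≈ 0.1250.
C₀ = D/Vd = 810/30 ≈ 27.000 mcg/mL.
Before the 3rd dose, 2 doses have been given. Superposition: Cmin = C₀·(f + f²).
≈ 27.000 × (0.1250 + 0.0156) ≈ 27.000 × 0.1406 ≈ 3.796 mcg/mL.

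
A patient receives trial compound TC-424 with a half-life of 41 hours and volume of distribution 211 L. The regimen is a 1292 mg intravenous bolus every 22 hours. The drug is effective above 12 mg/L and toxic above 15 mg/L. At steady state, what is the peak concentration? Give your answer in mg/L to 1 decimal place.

19.7 mg/L

τ/t½ = 22/41 ≈ 0.53659, so fraction remaining f = (1/2)^(22/41) ≈ 0.6894.
At steady state, accumulation factor R = 1/(1 − e^(−kτ)) ≈ 3.2196.
Single-dose peak C₀ = D/Vd = 1292/211 ≈ 6.123 mg/L.
Steady-state peak Cmax,ss = C₀·R ≈ 6.123 × 3.2196 ≈ 19.714 mg/L.
Peak 19.7 mg/L vs MTC 15 mg/L: exceeds toxic threshold.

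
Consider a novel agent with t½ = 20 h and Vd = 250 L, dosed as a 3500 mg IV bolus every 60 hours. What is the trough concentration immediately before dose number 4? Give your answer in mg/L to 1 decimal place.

2.0 mg/L

f = (1/2)^(τ/t½) = (1/2)^(60/20) ≈ 0.1250.
C₀ = D/Vd = 3500/250 ≈ 14.000 mg/L.
Before the 4th dose, 3 doses have been given. Superposition: Cmin = C₀·(f + f² + … + f^3).
≈ 14.000 × (0.1250 + 0.0156 + 0.0020) ≈ 14.000 × 0.1426 ≈ 1.996 mg/L.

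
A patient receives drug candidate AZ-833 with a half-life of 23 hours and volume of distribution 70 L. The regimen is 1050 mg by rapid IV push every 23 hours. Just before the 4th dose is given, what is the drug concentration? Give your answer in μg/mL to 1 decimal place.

13.1 μg/mL

f = (1/2)^(τ/t½) = (1/2)^(23/23) ≈ 0.5000.
C₀ = D/Vd = 1050/70 ≈ 15.000 μg/mL.
Before the 4th dose, 3 doses have been given. Superposition: Cmin = C₀·(f + f² + … + f^3).
≈ 15.000 × (0.5000 + 0.2500 + 0.1250) ≈ 15.000 × 0.8750 ≈ 13.125 μg/mL.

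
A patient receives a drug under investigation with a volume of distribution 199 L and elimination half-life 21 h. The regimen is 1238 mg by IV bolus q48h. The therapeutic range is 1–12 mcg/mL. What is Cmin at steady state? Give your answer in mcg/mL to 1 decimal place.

1.6 mcg/mL

τ/t½ = 48/21 ≈ 2.2857, so fraction remaining f = (1/2)^(48/21) ≈ 0.2051.
Accumulation ratio R = 1/(1 − f) ≈ 1/0.7949 ≈ 1.2580.
Single-dose peak C₀ = D/Vd = 1238/199 ≈ 6.221 mcg/mL.
Cmax,ss = C₀/(1 − f) ≈ 6.221/0.7949 ≈ 7.826 mcg/mL.
Steady-state trough Cmin,ss = Cmax,ss·f ≈ 7.826 × 0.2051 ≈ 1.605 mcg/mL.
Trough 1.6 mcg/mL vs MEC 1 mcg/mL: adequate.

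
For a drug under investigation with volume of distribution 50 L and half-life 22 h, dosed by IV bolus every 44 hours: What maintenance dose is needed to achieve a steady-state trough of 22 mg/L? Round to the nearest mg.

3300 mg

τ/t½ = 44/22 ≈ 2, so f = (1/2)^(44/22) ≈ 0.250000.
Cmin,ss = (D/Vd)·f/(1−f), so D = Cmin,ss·Vd·(1−f)/f.
D = 22 × 50 × (1−f)/f ≈ 22 × 50 × 3.00000 ≈ 3300.00 mg.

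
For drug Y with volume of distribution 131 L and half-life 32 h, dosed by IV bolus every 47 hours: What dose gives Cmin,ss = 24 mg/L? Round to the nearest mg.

τ/t½ = 47/32 ≈ 1.4688, so f = (1/2)^(47/32) ≈ 0.361295.
Cmin,ss = (D/Vd)·f/(1−f), so D = Cmin,ss·Vd·(1−f)/f.
D = 24 × 131 × (1−f)/f ≈ 24 × 131 × 1.76782 ≈ 5558.03 mg.

5558 mg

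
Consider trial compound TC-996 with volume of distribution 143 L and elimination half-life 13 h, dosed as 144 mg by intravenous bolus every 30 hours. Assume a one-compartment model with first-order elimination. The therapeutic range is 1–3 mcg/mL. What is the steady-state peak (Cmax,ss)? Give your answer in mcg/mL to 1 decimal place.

k = ln2/t½ = ln2/13 ≈ 0.053319 h⁻¹; fraction remaining f = e^(−kτ) = e^(−0.053319×30) ≈ 0.2020.
At steady state, accumulation factor R = 1/(1 − e^(−kτ)) ≈ 1.2531.
Single-dose peak C₀ = D/Vd = 144/143 ≈ 1.007 mcg/mL.
Steady-state peak Cmax,ss = C₀·R ≈ 1.007 × 1.2531 ≈ 1.262 mcg/mL.
Peak 1.3 mcg/mL vs MTC 3 mcg/mL: below toxic threshold.

1.3 mcg/mL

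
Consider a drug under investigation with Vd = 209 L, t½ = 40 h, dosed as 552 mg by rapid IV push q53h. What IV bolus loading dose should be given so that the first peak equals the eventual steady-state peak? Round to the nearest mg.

919 mg

f = (1/2)^(53/40) ≈ 0.399149; accumulation ratio R = 1/(1−f) ≈ 1.66431.
Loading dose to hit Cmax,ss on first dose: D_load = D_maint·R ≈ 552 × 1.66431 ≈ 918.70 mg.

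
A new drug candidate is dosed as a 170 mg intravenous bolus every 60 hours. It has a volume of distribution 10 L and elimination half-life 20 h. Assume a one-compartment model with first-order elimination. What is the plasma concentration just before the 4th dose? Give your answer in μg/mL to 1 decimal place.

2.4 μg/mL

f = (1/2)^(τ/t½) = (1/2)^(60/20) ≈ 0.1250.
C₀ = D/Vd = 170/10 ≈ 17.000 μg/mL.
Before the 4th dose, 3 doses have been given. Superposition: Cmin = C₀·(f + f² + … + f^3).
≈ 17.000 × (0.1250 + 0.0156 + 0.0020) ≈ 17.000 × 0.1426 ≈ 2.424 μg/mL.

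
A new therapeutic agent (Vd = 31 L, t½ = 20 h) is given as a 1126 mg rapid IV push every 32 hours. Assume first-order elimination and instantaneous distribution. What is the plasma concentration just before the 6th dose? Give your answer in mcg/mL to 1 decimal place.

f = (1/2)^(τ/t½) = (1/2)^(32/20) ≈ 0.3299.
C₀ = D/Vd = 1126/31 ≈ 36.323 mcg/mL.
Before the 6th dose, 5 doses have been given. Superposition: Cmin = C₀·(f + f² + … + f^5).
≈ 36.323 × (0.3299 + 0.1088 + 0.0359 + 0.0118 + 0.0039) ≈ 36.323 × 0.4903 ≈ 17.809 mcg/mL.

17.8 mcg/mL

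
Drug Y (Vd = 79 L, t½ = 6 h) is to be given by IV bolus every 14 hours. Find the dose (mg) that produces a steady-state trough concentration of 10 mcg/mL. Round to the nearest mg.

3191 mg

τ/t½ = 14/6 ≈ 2.3333, so f = (1/2)^(14/6) ≈ 0.198425.
Cmin,ss = (D/Vd)·f/(1−f), so D = Cmin,ss·Vd·(1−f)/f.
D = 10 × 79 × (1−f)/f ≈ 10 × 79 × 4.03969 ≈ 3191.36 mg.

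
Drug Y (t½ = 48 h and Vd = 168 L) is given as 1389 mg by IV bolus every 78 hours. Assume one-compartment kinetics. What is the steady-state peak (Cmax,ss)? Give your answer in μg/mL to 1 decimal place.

k = ln2/t½ = ln2/48 ≈ 0.014441 h⁻¹; fraction remaining f = e^(−kτ) = e^(−0.014441×78) ≈ 0.3242.
At steady state, accumulation factor R = 1/(1 − e^(−kτ)) ≈ 1.4797.
Single-dose peak C₀ = D/Vd = 1389/168 ≈ 8.268 μg/mL.
Steady-state peak Cmax,ss = C₀·R ≈ 8.268 × 1.4797 ≈ 12.234 μg/mL.

12.2 μg/mL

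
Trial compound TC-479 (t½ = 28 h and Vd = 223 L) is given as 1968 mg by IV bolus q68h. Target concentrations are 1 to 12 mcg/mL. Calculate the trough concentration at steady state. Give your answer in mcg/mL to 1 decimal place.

2.0 mcg/mL

τ/t½ = 68/28 ≈ 2.4286, so fraction remaining f = (1/2)^(68/28) ≈ 0.1857.
Single-dose peak C₀ = D/Vd = 1968/223 ≈ 8.825 mcg/mL.
Steady-state trough Cmin,ss = C₀·f/(1−f) ≈ 8.825 × 0.1857/0.8143 ≈ 2.013 mcg/mL.
Trough 2.0 mcg/mL vs MEC 1 mcg/mL: adequate.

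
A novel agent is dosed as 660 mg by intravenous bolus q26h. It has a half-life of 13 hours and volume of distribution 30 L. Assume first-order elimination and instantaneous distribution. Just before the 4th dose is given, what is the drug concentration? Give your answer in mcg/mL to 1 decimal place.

f = (1/2)^(τ/t½) = (1/2)^(26/13) ≈ 0.2500.
C₀ = D/Vd = 660/30 ≈ 22.000 mcg/mL.
Before the 4th dose, 3 doses have been given. Superposition: Cmin = C₀·(f + f² + … + f^3).
≈ 22.000 × (0.2500 + 0.0625 + 0.0156) ≈ 22.000 × 0.3281 ≈ 7.218 mcg/mL.

7.2 mcg/mL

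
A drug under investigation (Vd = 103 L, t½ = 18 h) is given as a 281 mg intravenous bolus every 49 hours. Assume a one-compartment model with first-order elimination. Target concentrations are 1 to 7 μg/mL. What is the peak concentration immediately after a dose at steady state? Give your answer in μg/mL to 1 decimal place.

3.2 μg/mL

k = ln2/t½ = ln2/18 ≈ 0.038508 h⁻¹; fraction remaining f = e^(−kτ) = e^(−0.038508×49) ≈ 0.1515.
Accumulation ratio R = 1/(1 − f) ≈ 1/0.8485 ≈ 1.1786.
Each bolus raises the concentration by D/Vd = 281/103 ≈ 2.728 μg/mL.
Steady-state peak Cmax,ss = C₀·R ≈ 2.728 × 1.1786 ≈ 3.215 μg/mL.
Peak 3.2 μg/mL vs MTC 7 μg/mL: below toxic threshold.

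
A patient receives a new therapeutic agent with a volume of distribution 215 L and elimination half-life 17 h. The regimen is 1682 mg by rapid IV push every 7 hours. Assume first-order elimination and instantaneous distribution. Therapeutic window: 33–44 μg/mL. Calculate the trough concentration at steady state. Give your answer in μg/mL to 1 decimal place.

23.7 μg/mL

τ/t½ = 7/17 ≈ 0.41176, so fraction remaining f = (1/2)^(7/17) ≈ 0.7517.
Single-dose peak C₀ = D/Vd = 1682/215 ≈ 7.823 μg/mL.
Steady-state trough Cmin,ss = C₀·f/(1−f) ≈ 7.823 × 0.7517/0.2483 ≈ 23.683 μg/mL.
Trough 23.7 μg/mL vs MEC 33 μg/mL: subtherapeutic.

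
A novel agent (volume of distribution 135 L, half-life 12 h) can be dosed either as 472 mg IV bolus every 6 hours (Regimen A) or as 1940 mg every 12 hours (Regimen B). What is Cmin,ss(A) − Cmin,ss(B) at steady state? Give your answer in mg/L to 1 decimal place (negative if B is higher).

Regimen A: f = (1/2)^(6/12) ≈ 0.7071; Cmin,ss = (472/135)·f/(1−f) ≈ 8.441 mg/L.
Regimen B: f = (1/2)^(12/12) ≈ 0.5000; Cmin,ss = (1940/135)·f/(1−f) ≈ 14.370 mg/L.
Difference ≈ 8.441 − 14.370 ≈ -5.929 mg/L.

-5.9 mg/L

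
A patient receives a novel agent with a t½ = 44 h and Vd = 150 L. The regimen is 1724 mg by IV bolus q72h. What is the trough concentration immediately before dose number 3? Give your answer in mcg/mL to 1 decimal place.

4.9 mcg/mL

f = (1/2)^(τ/t½) = (1/2)^(72/44) ≈ 0.3217.
C₀ = D/Vd = 1724/150 ≈ 11.493 mcg/mL.
Before the 3rd dose, 2 doses have been given. Superposition: Cmin = C₀·(f + f²).
≈ 11.493 × (0.3217 + 0.1035) ≈ 11.493 × 0.4252 ≈ 4.887 mcg/mL.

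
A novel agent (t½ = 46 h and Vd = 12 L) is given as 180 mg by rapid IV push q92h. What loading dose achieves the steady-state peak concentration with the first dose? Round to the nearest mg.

240 mg

f = (1/2)^(92/46) ≈ 0.250000; accumulation ratio R = 1/(1−f) ≈ 1.33333.
Loading dose to hit Cmax,ss on first dose: D_load = D_maint·R ≈ 180 × 1.33333 ≈ 240.00 mg.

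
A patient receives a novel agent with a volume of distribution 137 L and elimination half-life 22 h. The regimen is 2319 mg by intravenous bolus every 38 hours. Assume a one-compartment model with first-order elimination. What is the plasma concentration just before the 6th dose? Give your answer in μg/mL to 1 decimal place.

f = (1/2)^(τ/t½) = (1/2)^(38/22) ≈ 0.3020.
C₀ = D/Vd = 2319/137 ≈ 16.927 μg/mL.
Before the 6th dose, 5 doses have been given. Superposition: Cmin = C₀·(f + f² + … + f^5).
≈ 16.927 × (0.3020 + 0.0912 + 0.0275 + 0.0083 + 0.0025) ≈ 16.927 × 0.4315 ≈ 7.304 μg/mL.

7.3 μg/mL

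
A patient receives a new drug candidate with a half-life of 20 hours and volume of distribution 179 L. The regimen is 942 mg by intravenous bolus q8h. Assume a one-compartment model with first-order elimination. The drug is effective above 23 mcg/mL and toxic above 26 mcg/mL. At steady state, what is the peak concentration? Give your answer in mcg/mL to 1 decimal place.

21.7 mcg/mL

k = ln2/t½ = ln2/20 ≈ 0.034657 h⁻¹; fraction remaining f = e^(−kτ) = e^(−0.034657×8) ≈ 0.7579.
At steady state, accumulation factor R = 1/(1 − e^(−kτ)) ≈ 4.1305.
Single-dose peak C₀ = D/Vd = 942/179 ≈ 5.263 mcg/mL.
Steady-state peak Cmax,ss = C₀·R ≈ 5.263 × 4.1305 ≈ 21.739 mcg/mL.
Peak 21.7 mcg/mL vs MTC 26 mcg/mL: below toxic threshold.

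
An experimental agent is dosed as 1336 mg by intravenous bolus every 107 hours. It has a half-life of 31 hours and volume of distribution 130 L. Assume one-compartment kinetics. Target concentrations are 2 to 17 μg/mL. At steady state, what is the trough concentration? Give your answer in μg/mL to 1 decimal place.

τ/t½ = 107/31 ≈ 3.4516, so fraction remaining f = (1/2)^(107/31) ≈ 0.0914.
Single-dose peak C₀ = D/Vd = 1336/130 ≈ 10.277 μg/mL.
Steady-state trough Cmin,ss = C₀·f/(1−f) ≈ 10.277 × 0.0914/0.9086 ≈ 1.034 μg/mL.
Trough 1.0 μg/mL vs MEC 2 μg/mL: subtherapeutic.

1.0 μg/mL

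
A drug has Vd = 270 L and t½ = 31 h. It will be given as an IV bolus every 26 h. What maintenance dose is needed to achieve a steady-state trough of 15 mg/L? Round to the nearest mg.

τ/t½ = 26/31 ≈ 0.83871, so f = (1/2)^(26/31) ≈ 0.559143.
Cmin,ss = (D/Vd)·f/(1−f), so D = Cmin,ss·Vd·(1−f)/f.
D = 15 × 270 × (1−f)/f ≈ 15 × 270 × 0.78845 ≈ 3193.22 mg.

3193 mg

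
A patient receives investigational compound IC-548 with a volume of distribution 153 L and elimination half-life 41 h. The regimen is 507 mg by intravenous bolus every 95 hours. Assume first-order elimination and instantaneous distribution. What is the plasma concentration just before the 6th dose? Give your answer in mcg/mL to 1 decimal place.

0.8 mcg/mL

f = (1/2)^(τ/t½) = (1/2)^(95/41) ≈ 0.2007.
C₀ = D/Vd = 507/153 ≈ 3.314 mcg/mL.
Before the 6th dose, 5 doses have been given. Superposition: Cmin = C₀·(f + f² + … + f^5).
≈ 3.314 × (0.2007 + 0.0403 + 0.0081 + 0.0016 + 0.0003) ≈ 3.314 × 0.2510 ≈ 0.832 mcg/mL.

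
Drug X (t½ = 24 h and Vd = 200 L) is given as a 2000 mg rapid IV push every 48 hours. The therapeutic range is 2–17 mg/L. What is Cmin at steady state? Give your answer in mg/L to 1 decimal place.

3.3 mg/L

The dosing interval is 2 half-lives, so f = 2^(−2) = 0.25.
Accumulation ratio R = 1/(1 − f) = 1/0.75 = 4/3.
Single-dose peak C₀ = D/Vd = 2000/200 = 10 mg/L.
Steady-state peak Cmax,ss = C₀·R = 10 × 4/3 ≈ 13.333 mg/L.
Steady-state trough Cmin,ss = Cmax,ss·f ≈ 13.333 × 0.25 ≈ 3.333 mg/L.
Trough 3.3 mg/L vs MEC 2 mg/L: adequate.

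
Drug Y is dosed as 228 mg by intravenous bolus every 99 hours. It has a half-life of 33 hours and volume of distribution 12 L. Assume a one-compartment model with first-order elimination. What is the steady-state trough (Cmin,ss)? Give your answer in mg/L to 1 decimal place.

The dosing interval is 3 half-lives, so f = 2^(−3) = 0.125.
Accumulation ratio R = 1/(1 − f) = 1/0.875 = 8/7.
Single-dose peak C₀ = D/Vd = 228/12 = 19 mg/L.
Steady-state peak Cmax,ss = C₀·R = 19 × 8/7 ≈ 21.714 mg/L.
Steady-state trough Cmin,ss = Cmax,ss·f ≈ 21.714 × 0.125 ≈ 2.714 mg/L.

2.7 mg/L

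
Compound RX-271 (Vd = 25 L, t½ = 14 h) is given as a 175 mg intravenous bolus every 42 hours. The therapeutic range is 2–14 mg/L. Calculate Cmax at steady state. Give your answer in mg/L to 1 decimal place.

The dosing interval is 3 half-lives, so f = 2^(−3) = 0.125.
Accumulation ratio R = 1/(1 − f) = 1/0.875 = 8/7.
Single-dose peak C₀ = D/Vd = 175/25 = 7 mg/L.
Steady-state peak Cmax,ss = C₀·R = 7 × 8/7 ≈ 8.000 mg/L.
Peak 8.0 mg/L vs MTC 14 mg/L: below toxic threshold.

8.0 mg/L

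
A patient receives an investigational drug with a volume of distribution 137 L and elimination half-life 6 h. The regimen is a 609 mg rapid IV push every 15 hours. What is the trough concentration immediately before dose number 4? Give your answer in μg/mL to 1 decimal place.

0.9 μg/mL

f = (1/2)^(τ/t½) = (1/2)^(15/6) ≈ 0.1768.
C₀ = D/Vd = 609/137 ≈ 4.445 μg/mL.
Before the 4th dose, 3 doses have been given. Superposition: Cmin = C₀·(f + f² + … + f^3).
≈ 4.445 × (0.1768 + 0.0313 + 0.0055) ≈ 4.445 × 0.2136 ≈ 0.949 μg/mL.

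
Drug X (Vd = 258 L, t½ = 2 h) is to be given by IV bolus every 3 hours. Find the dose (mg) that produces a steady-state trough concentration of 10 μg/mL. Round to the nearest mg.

4717 mg

τ/t½ = 3/2 ≈ 1.5, so f = (1/2)^(3/2) ≈ 0.353553.
Cmin,ss = (D/Vd)·f/(1−f), so D = Cmin,ss·Vd·(1−f)/f.
D = 10 × 258 × (1−f)/f ≈ 10 × 258 × 1.82843 ≈ 4717.35 mg.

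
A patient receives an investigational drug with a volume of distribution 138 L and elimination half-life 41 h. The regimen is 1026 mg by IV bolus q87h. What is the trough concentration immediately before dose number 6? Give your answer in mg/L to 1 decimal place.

f = (1/2)^(τ/t½) = (1/2)^(87/41) ≈ 0.2297.
C₀ = D/Vd = 1026/138 ≈ 7.435 mg/L.
Before the 6th dose, 5 doses have been given. Superposition: Cmin = C₀·(f + f² + … + f^5).
≈ 7.435 × (0.2297 + 0.0528 + 0.0121 + 0.0028 + 0.0006) ≈ 7.435 × 0.2980 ≈ 2.216 mg/L.

2.2 mg/L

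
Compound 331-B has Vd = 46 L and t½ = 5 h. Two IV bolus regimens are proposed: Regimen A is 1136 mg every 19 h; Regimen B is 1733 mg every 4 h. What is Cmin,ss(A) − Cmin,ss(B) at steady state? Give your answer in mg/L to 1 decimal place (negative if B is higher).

-48.9 mg/L

Regimen A: f = (1/2)^(19/5) ≈ 0.0718; Cmin,ss = (1136/46)·f/(1−f) ≈ 1.910 mg/L.
Regimen B: f = (1/2)^(4/5) ≈ 0.5743; Cmin,ss = (1733/46)·f/(1−f) ≈ 50.825 mg/L.
Difference ≈ 1.910 − 50.825 ≈ -48.915 mg/L.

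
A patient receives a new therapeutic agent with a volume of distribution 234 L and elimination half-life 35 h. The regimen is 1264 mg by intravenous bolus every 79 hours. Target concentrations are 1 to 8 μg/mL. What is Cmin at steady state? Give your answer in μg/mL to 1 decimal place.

1.4 μg/mL

k = ln2/t½ = ln2/35 ≈ 0.019804 h⁻¹; fraction remaining f = e^(−kτ) = e^(−0.019804×79) ≈ 0.2092.
Accumulation ratio R = 1/(1 − f) ≈ 1/0.7908 ≈ 1.2645.
Single-dose peak C₀ = D/Vd = 1264/234 ≈ 5.402 μg/mL.
Cmax,ss = C₀/(1 − f) ≈ 5.402/0.7908 ≈ 6.831 μg/mL.
Steady-state trough Cmin,ss = Cmax,ss·f ≈ 6.831 × 0.2092 ≈ 1.429 μg/mL.
Trough 1.4 μg/mL vs MEC 1 μg/mL: adequate.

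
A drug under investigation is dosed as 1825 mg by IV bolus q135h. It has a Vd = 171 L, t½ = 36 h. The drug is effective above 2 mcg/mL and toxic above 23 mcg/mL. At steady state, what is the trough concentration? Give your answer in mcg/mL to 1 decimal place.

k = ln2/t½ = ln2/36 ≈ 0.019254 h⁻¹; fraction remaining f = e^(−kτ) = e^(−0.019254×135) ≈ 0.0743.
At steady state, accumulation factor R = 1/(1 − e^(−kτ)) ≈ 1.0803.
Each bolus raises the concentration by D/Vd = 1825/171 ≈ 10.673 mcg/mL.
Steady-state peak Cmax,ss = C₀·R ≈ 10.673 × 1.0803 ≈ 11.530 mcg/mL.
Steady-state trough Cmin,ss = Cmax,ss·f ≈ 11.530 × 0.0743 ≈ 0.857 mcg/mL.
Trough 0.9 mcg/mL vs MEC 2 mcg/mL: subtherapeutic.

0.9 mcg/mL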